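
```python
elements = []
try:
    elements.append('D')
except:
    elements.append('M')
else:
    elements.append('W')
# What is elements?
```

Step-by-step execution trace:
1. try: `elements.append('D')` → elements = ['D']. No exception raised.
2. `except` is skipped.
3. `else` runs (try completed without exception): `elements.append('W')` → elements = ['D', 'W'].
Result: ['D', 'W']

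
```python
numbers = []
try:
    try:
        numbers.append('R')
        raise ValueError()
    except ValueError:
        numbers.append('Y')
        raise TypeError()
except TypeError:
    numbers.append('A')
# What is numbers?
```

Step-by-step execution trace:
1. Inner try: `numbers.append('R')` → numbers = ['R'].
2. `raise ValueError()` raises ValueError.
3. Inner `except ValueError` matches → `numbers.append('Y')` → numbers = ['R', 'Y'].
4. `raise TypeError()` raises TypeError; propagates to outer try.
5. Outer `except TypeError` matches → `numbers.append('A')` → numbers = ['R', 'Y', 'A'].
Result: ['R', 'Y', 'A']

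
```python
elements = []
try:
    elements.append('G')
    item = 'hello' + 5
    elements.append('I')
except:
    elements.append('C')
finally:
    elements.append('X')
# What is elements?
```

Step-by-step execution trace:
1. try: `elements.append('G')` → elements = ['G'].
2. `item = 'hello' + 5` raises TypeError; `elements.append('I')` is not reached.
3. bare `except` matches → `elements.append('C')` → elements = ['G', 'C'].
4. finally always runs: `elements.append('X')` → elements = ['G', 'C', 'X'].
Result: ['G', 'C', 'X']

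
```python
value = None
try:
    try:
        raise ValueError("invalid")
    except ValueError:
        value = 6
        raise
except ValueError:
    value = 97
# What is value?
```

Step-by-step execution trace:
1. Inner try: `raise ValueError("invalid")` raises ValueError.
2. Inner `except ValueError` matches → value = 6.
3. bare `raise` re-raises the same ValueError.
4. Outer `except ValueError` matches → value = 97.
Result: 97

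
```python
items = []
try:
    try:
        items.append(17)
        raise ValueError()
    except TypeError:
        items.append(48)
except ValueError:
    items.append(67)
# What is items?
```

Step-by-step execution trace:
1. Inner try: `items.append(17)` → items = [17].
2. `raise ValueError()` raises ValueError.
3. Inner `except TypeError` does not match ValueError; exception propagates to outer try.
4. Outer `except ValueError` matches → `items.append(67)` → items = [17, 67].
Result: [17, 67]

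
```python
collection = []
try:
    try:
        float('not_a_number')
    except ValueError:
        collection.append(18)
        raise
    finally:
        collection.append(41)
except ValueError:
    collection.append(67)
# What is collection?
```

Step-by-step execution trace:
1. Inner try: `float('not_a_number')` raises ValueError.
2. Inner `except ValueError` matches → `collection.append(18)` → collection = [18].
3. bare `raise` re-raises ValueError.
4. Inner `finally` runs during unwinding: `collection.append(41)` → collection = [18, 41].
5. Outer `except ValueError` matches → `collection.append(67)` → collection = [18, 41, 67].
Result: [18, 41, 67]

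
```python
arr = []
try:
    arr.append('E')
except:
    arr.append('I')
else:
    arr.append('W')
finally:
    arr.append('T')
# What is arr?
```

Step-by-step execution trace:
1. try: `arr.append('E')` → arr = ['E']. No exception raised.
2. `except` is skipped.
3. `else` runs: `arr.append('W')` → arr = ['E', 'W'].
4. `finally` always runs: `arr.append('T')` → arr = ['E', 'W', 'T'].
Result: ['E', 'W', 'T']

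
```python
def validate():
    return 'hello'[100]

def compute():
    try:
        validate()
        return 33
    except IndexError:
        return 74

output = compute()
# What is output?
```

Step-by-step execution trace:
1. `compute()` calls `validate()`.
2. `validate()` evaluates `'hello'[100]`, which raises IndexError; it propagates to the caller.
3. `return 33` is not reached.
4. `except IndexError` in compute matches → returns 74.
5. output = 74.
Result: 74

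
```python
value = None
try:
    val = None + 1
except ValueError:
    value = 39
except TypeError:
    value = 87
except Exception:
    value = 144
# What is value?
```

Step-by-step execution trace:
1. `val = None + 1` raises TypeError.
2. `except ValueError` does not match TypeError; skipped.
3. `except TypeError` matches → value = 87.
4. Remaining except clauses are skipped.
Result: 87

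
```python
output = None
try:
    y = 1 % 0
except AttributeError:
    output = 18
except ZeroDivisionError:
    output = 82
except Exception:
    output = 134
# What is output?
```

Step-by-step execution trace:
1. `y = 1 % 0` raises ZeroDivisionError.
2. `except AttributeError` does not match ZeroDivisionError; skipped.
3. `except ZeroDivisionError` matches → output = 82.
4. Remaining except clauses are skipped.
Result: 82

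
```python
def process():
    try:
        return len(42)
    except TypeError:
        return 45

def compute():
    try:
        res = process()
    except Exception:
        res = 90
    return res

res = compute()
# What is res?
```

Step-by-step execution trace:
1. `compute()` calls `process()`.
2. In process: `len(42)` raises TypeError; `except TypeError` catches it → returns 45.
3. In compute: `res = process()` → res = 45. No exception reaches compute.
4. `except Exception` is skipped; compute returns 45.
5. res = 45.
Result: 45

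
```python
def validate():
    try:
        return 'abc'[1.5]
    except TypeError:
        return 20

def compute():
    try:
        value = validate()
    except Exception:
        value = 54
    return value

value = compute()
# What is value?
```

Step-by-step execution trace:
1. `compute()` calls `validate()`.
2. In validate: `'abc'[1.5]` raises TypeError; `except TypeError` catches it → returns 20.
3. In compute: `value = validate()` → value = 20. No exception reaches compute.
4. `except Exception` is skipped; compute returns 20.
5. value = 20.
Result: 20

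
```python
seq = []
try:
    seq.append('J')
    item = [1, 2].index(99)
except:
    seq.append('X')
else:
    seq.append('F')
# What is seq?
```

Step-by-step execution trace:
1. try: `seq.append('J')` → seq = ['J'].
2. `item = [1, 2].index(99)` raises ValueError.
3. bare `except` matches → `seq.append('X')` → seq = ['J', 'X'].
4. `else` is skipped (an exception was raised).
Result: ['J', 'X']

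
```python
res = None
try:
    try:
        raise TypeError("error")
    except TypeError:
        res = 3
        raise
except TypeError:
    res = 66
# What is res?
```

Step-by-step execution trace:
1. Inner try: `raise TypeError("error")` raises TypeError.
2. Inner `except TypeError` matches → res = 3.
3. bare `raise` re-raises the same TypeError.
4. Outer `except TypeError` matches → res = 66.
Result: 66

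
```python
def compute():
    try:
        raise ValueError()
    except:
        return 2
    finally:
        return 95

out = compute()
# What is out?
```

Step-by-step execution trace:
1. `compute()` enters try: `raise ValueError()` raises ValueError.
2. bare `except` matches → `return 2` sets pending return value 2.
3. Before returning, `finally: return 95` runs and overrides the pending return.
4. compute() returns 95 → out = 95.
Result: 95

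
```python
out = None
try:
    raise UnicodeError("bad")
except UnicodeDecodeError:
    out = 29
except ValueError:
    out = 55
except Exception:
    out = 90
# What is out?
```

Step-by-step execution trace:
1. `raise UnicodeError(...)` raises UnicodeError.
2. `except UnicodeDecodeError` does not match (UnicodeError is not a subclass of UnicodeDecodeError); skipped.
3. `except ValueError` matches (UnicodeError is a subclass of ValueError) → out = 55.
4. `except Exception` is not reached.
Result: 55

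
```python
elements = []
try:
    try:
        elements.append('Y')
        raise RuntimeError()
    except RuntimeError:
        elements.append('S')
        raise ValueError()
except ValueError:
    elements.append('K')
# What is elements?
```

Step-by-step execution trace:
1. Inner try: `elements.append('Y')` → elements = ['Y'].
2. `raise RuntimeError()` raises RuntimeError.
3. Inner `except RuntimeError` matches → `elements.append('S')` → elements = ['Y', 'S'].
4. `raise ValueError()` raises ValueError; propagates to outer try.
5. Outer `except ValueError` matches → `elements.append('K')` → elements = ['Y', 'S', 'K'].
Result: ['Y', 'S', 'K']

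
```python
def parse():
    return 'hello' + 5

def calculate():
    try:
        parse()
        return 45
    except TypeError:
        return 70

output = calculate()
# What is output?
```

Step-by-step execution trace:
1. `calculate()` calls `parse()`.
2. `parse()` evaluates `'hello' + 5`, which raises TypeError; it propagates to the caller.
3. `return 45` is not reached.
4. `except TypeError` in calculate matches → returns 70.
5. output = 70.
Result: 70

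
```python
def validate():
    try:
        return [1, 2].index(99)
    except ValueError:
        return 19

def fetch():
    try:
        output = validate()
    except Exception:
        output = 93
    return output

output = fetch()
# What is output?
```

Step-by-step execution trace:
1. `fetch()` calls `validate()`.
2. In validate: `[1, 2].index(99)` raises ValueError; `except ValueError` catches it → returns 19.
3. In fetch: `output = validate()` → output = 19. No exception reaches fetch.
4. `except Exception` is skipped; fetch returns 19.
5. output = 19.
Result: 19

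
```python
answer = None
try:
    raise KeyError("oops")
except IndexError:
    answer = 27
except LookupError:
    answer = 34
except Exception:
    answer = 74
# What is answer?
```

Step-by-step execution trace:
1. `raise KeyError(...)` raises KeyError.
2. `except IndexError` does not match (KeyError is not a subclass of IndexError); skipped.
3. `except LookupError` matches (KeyError is a subclass of LookupError) → answer = 34.
4. `except Exception` is not reached.
Result: 34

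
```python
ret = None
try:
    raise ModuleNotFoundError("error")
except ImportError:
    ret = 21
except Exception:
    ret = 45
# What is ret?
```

Step-by-step execution trace:
1. `raise ModuleNotFoundError(...)` raises ModuleNotFoundError.
2. `except ImportError` matches (ModuleNotFoundError is a subclass of ImportError) → ret = 21.
3. `except Exception` is not reached.
Result: 21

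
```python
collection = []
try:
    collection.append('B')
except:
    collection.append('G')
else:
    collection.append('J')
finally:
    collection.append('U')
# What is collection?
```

Step-by-step execution trace:
1. try: `collection.append('B')` → collection = ['B']. No exception raised.
2. `except` is skipped.
3. `else` runs: `collection.append('J')` → collection = ['B', 'J'].
4. `finally` always runs: `collection.append('U')` → collection = ['B', 'J', 'U'].
Result: ['B', 'J', 'U']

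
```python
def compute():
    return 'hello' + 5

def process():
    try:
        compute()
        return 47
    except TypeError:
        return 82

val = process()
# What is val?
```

Step-by-step execution trace:
1. `process()` calls `compute()`.
2. `compute()` evaluates `'hello' + 5`, which raises TypeError; it propagates to the caller.
3. `return 47` is not reached.
4. `except TypeError` in process matches → returns 82.
5. val = 82.
Result: 82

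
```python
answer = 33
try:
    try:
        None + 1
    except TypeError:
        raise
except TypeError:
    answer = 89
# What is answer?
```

Step-by-step execution trace:
1. Inner try: `None + 1` raises TypeError.
2. Inner `except TypeError` matches; bare `raise` re-raises the same TypeError.
3. Outer `except TypeError` matches → answer = 89.
Result: 89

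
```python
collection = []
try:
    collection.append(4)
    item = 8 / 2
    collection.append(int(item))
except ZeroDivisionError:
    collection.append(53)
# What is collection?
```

Step-by-step execution trace:
1. try: `collection.append(4)` → collection = [4].
2. `item = 8 / 2` → item = 4.0. No exception raised.
3. `collection.append(int(item))` → collection = [4, 4].
4. `except ZeroDivisionError` is skipped (no exception was raised).
Result: [4, 4]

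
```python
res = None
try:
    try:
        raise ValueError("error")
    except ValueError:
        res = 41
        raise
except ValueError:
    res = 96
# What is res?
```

Step-by-step execution trace:
1. Inner try: `raise ValueError("error")` raises ValueError.
2. Inner `except ValueError` matches → res = 41.
3. bare `raise` re-raises the same ValueError.
4. Outer `except ValueError` matches → res = 96.
Result: 96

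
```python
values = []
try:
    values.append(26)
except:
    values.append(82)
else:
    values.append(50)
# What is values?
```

Step-by-step execution trace:
1. try: `values.append(26)` → values = [26]. No exception raised.
2. `except` is skipped.
3. `else` runs (try completed without exception): `values.append(50)` → values = [26, 50].
Result: [26, 50]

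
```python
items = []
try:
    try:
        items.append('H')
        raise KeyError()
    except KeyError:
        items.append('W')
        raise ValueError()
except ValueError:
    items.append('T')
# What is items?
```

Step-by-step execution trace:
1. Inner try: `items.append('H')` → items = ['H'].
2. `raise KeyError()` raises KeyError.
3. Inner `except KeyError` matches → `items.append('W')` → items = ['H', 'W'].
4. `raise ValueError()` raises ValueError; propagates to outer try.
5. Outer `except ValueError` matches → `items.append('T')` → items = ['H', 'W', 'T'].
Result: ['H', 'W', 'T']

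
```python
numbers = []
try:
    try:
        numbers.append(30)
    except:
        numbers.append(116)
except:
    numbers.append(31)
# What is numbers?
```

Step-by-step execution trace:
1. Inner try: `numbers.append(30)` → numbers = [30]. No exception raised.
2. Inner `except` is skipped.
3. Inner try completes normally; outer `except` is skipped.
Result: [30]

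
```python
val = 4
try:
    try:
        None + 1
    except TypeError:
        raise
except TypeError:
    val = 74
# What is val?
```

Step-by-step execution trace:
1. Inner try: `None + 1` raises TypeError.
2. Inner `except TypeError` matches; bare `raise` re-raises the same TypeError.
3. Outer `except TypeError` matches → val = 74.
Result: 74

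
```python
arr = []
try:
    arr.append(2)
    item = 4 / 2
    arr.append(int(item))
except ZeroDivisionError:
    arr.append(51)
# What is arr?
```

Step-by-step execution trace:
1. try: `arr.append(2)` → arr = [2].
2. `item = 4 / 2` → item = 2.0. No exception raised.
3. `arr.append(int(item))` → arr = [2, 2].
4. `except ZeroDivisionError` is skipped (no exception was raised).
Result: [2, 2]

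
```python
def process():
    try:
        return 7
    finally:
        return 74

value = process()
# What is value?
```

Step-by-step execution trace:
1. `process()` enters try: `return 7` sets pending return value 7.
2. Before returning, `finally: return 74` runs and overrides the pending return.
3. process() returns 74 → value = 74.
Result: 74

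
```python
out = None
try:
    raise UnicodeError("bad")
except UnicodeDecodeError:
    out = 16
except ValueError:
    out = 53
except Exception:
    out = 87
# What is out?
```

Step-by-step execution trace:
1. `raise UnicodeError(...)` raises UnicodeError.
2. `except UnicodeDecodeError` does not match (UnicodeError is not a subclass of UnicodeDecodeError); skipped.
3. `except ValueError` matches (UnicodeError is a subclass of ValueError) → out = 53.
4. `except Exception` is not reached.
Result: 53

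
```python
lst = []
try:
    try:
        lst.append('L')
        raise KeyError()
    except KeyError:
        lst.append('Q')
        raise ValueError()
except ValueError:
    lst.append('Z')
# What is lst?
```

Step-by-step execution trace:
1. Inner try: `lst.append('L')` → lst = ['L'].
2. `raise KeyError()` raises KeyError.
3. Inner `except KeyError` matches → `lst.append('Q')` → lst = ['L', 'Q'].
4. `raise ValueError()` raises ValueError; propagates to outer try.
5. Outer `except ValueError` matches → `lst.append('Z')` → lst = ['L', 'Q', 'Z'].
Result: ['L', 'Q', 'Z']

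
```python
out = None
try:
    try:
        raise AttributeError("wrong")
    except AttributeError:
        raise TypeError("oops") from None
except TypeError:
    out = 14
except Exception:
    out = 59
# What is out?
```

Step-by-step execution trace:
1. Inner try raises AttributeError; inner `except AttributeError` catches it.
2. `raise TypeError(...) from None` raises TypeError (from None suppresses __context__, but the active exception is still TypeError).
3. Outer `except TypeError` matches → out = 14.
4. `except Exception` is not reached.
Result: 14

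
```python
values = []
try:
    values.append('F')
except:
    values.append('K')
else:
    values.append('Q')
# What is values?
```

Step-by-step execution trace:
1. try: `values.append('F')` → values = ['F']. No exception raised.
2. `except` is skipped.
3. `else` runs (try completed without exception): `values.append('Q')` → values = ['F', 'Q'].
Result: ['F', 'Q']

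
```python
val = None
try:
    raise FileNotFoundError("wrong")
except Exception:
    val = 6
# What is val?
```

Step-by-step execution trace:
1. `raise FileNotFoundError(...)` raises FileNotFoundError.
2. `except Exception` matches (FileNotFoundError is a subclass of Exception) → val = 6.
Result: 6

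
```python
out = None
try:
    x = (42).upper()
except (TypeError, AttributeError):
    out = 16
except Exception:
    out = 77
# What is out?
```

Step-by-step execution trace:
1. `x = (42).upper()` raises AttributeError.
2. `except (TypeError, AttributeError)` matches (AttributeError is in the tuple) → out = 16.
3. `except Exception` is not reached.
Result: 16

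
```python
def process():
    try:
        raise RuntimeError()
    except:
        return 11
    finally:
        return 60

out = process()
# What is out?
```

Step-by-step execution trace:
1. `process()` enters try: `raise RuntimeError()` raises RuntimeError.
2. bare `except` matches → `return 11` sets pending return value 11.
3. Before returning, `finally: return 60` runs and overrides the pending return.
4. process() returns 60 → out = 60.
Result: 60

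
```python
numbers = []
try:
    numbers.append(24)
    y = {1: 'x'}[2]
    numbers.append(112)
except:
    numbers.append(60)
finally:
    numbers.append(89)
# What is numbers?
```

Step-by-step execution trace:
1. try: `numbers.append(24)` → numbers = [24].
2. `y = {1: 'x'}[2]` raises KeyError; `numbers.append(112)` is not reached.
3. bare `except` matches → `numbers.append(60)` → numbers = [24, 60].
4. finally always runs: `numbers.append(89)` → numbers = [24, 60, 89].
Result: [24, 60, 89]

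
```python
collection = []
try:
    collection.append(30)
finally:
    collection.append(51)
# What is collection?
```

Step-by-step execution trace:
1. try: `collection.append(30)` → collection = [30].
2. The try body completes without raising.
3. finally always runs: `collection.append(51)` → collection = [30, 51].
Result: [30, 51]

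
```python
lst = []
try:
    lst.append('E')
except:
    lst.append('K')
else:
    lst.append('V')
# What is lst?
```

Step-by-step execution trace:
1. try: `lst.append('E')` → lst = ['E']. No exception raised.
2. `except` is skipped.
3. `else` runs (try completed without exception): `lst.append('V')` → lst = ['E', 'V'].
Result: ['E', 'V']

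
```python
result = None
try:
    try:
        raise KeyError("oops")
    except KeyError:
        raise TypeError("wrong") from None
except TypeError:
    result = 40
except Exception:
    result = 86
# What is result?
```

Step-by-step execution trace:
1. Inner try raises KeyError; inner `except KeyError` catches it.
2. `raise TypeError(...) from None` raises TypeError (from None suppresses __context__, but the active exception is still TypeError).
3. Outer `except TypeError` matches → result = 40.
4. `except Exception` is not reached.
Result: 40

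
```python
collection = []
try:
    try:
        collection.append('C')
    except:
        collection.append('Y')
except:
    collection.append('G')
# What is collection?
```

Step-by-step execution trace:
1. Inner try: `collection.append('C')` → collection = ['C']. No exception raised.
2. Inner `except` is skipped.
3. Inner try completes normally; outer `except` is skipped.
Result: ['C']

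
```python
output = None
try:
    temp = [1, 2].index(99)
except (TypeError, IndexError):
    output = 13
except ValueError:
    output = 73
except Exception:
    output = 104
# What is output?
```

Step-by-step execution trace:
1. `temp = [1, 2].index(99)` raises ValueError.
2. `except (TypeError, IndexError)` does not match ValueError; skipped.
3. `except ValueError` matches (exact type match) → output = 73.
4. `except Exception` is not reached.
Result: 73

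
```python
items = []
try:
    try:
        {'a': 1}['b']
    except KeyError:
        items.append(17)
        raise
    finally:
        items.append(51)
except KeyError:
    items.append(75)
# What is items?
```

Step-by-step execution trace:
1. Inner try: `{'a': 1}['b']` raises KeyError.
2. Inner `except KeyError` matches → `items.append(17)` → items = [17].
3. bare `raise` re-raises KeyError.
4. Inner `finally` runs during unwinding: `items.append(51)` → items = [17, 51].
5. Outer `except KeyError` matches → `items.append(75)` → items = [17, 51, 75].
Result: [17, 51, 75]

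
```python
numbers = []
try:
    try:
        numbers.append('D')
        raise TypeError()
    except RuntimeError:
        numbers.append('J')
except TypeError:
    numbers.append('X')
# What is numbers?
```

Step-by-step execution trace:
1. Inner try: `numbers.append('D')` → numbers = ['D'].
2. `raise TypeError()` raises TypeError.
3. Inner `except RuntimeError` does not match TypeError; exception propagates to outer try.
4. Outer `except TypeError` matches → `numbers.append('X')` → numbers = ['D', 'X'].
Result: ['D', 'X']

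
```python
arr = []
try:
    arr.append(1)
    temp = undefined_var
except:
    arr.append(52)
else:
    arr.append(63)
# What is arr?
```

Step-by-step execution trace:
1. try: `arr.append(1)` → arr = [1].
2. `temp = undefined_var` raises NameError.
3. bare `except` matches → `arr.append(52)` → arr = [1, 52].
4. `else` is skipped (an exception was raised).
Result: [1, 52]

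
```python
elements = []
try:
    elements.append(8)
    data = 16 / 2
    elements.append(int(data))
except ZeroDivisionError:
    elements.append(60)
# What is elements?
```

Step-by-step execution trace:
1. try: `elements.append(8)` → elements = [8].
2. `data = 16 / 2` → data = 8.0. No exception raised.
3. `elements.append(int(data))` → elements = [8, 8].
4. `except ZeroDivisionError` is skipped (no exception was raised).
Result: [8, 8]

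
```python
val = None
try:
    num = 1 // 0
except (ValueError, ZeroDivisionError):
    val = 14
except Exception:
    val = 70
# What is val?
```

Step-by-step execution trace:
1. `num = 1 // 0` raises ZeroDivisionError.
2. `except (ValueError, ZeroDivisionError)` matches (ZeroDivisionError is in the tuple) → val = 14.
3. `except Exception` is not reached.
Result: 14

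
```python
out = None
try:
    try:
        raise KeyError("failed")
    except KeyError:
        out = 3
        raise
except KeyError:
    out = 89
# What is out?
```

Step-by-step execution trace:
1. Inner try: `raise KeyError("failed")` raises KeyError.
2. Inner `except KeyError` matches → out = 3.
3. bare `raise` re-raises the same KeyError.
4. Outer `except KeyError` matches → out = 89.
Result: 89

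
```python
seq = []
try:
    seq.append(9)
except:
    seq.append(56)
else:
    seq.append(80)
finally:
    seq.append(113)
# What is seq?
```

Step-by-step execution trace:
1. try: `seq.append(9)` → seq = [9]. No exception raised.
2. `except` is skipped.
3. `else` runs: `seq.append(80)` → seq = [9, 80].
4. `finally` always runs: `seq.append(113)` → seq = [9, 80, 113].
Result: [9, 80, 113]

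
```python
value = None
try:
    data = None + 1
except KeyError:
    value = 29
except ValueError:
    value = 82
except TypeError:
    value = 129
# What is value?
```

Step-by-step execution trace:
1. `data = None + 1` raises TypeError.
2. `except KeyError` does not match TypeError; skipped.
3. `except ValueError` does not match TypeError; skipped.
4. `except TypeError` matches → value = 129.
Result: 129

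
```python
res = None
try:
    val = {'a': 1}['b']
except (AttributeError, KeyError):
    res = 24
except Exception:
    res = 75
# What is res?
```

Step-by-step execution trace:
1. `val = {'a': 1}['b']` raises KeyError.
2. `except (AttributeError, KeyError)` matches (KeyError is in the tuple) → res = 24.
3. `except Exception` is not reached.
Result: 24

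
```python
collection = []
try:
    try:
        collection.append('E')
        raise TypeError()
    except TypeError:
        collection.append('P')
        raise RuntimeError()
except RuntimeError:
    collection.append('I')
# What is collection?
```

Step-by-step execution trace:
1. Inner try: `collection.append('E')` → collection = ['E'].
2. `raise TypeError()` raises TypeError.
3. Inner `except TypeError` matches → `collection.append('P')` → collection = ['E', 'P'].
4. `raise RuntimeError()` raises RuntimeError; propagates to outer try.
5. Outer `except RuntimeError` matches → `collection.append('I')` → collection = ['E', 'P', 'I'].
Result: ['E', 'P', 'I']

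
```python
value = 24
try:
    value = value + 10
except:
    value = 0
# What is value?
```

Step-by-step execution trace:
1. value starts at 24.
2. try: `value = value + 10` → value = 34. No exception raised.
3. `except` is skipped.
Result: 34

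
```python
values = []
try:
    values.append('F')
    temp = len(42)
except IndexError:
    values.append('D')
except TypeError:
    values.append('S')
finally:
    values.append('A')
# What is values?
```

Step-by-step execution trace:
1. try: `values.append('F')` → values = ['F'].
2. `temp = len(42)` raises TypeError.
3. `except IndexError` does not match TypeError; skipped.
4. `except TypeError` matches → `values.append('S')` → values = ['F', 'S'].
5. finally always runs: `values.append('A')` → values = ['F', 'S', 'A'].
Result: ['F', 'S', 'A']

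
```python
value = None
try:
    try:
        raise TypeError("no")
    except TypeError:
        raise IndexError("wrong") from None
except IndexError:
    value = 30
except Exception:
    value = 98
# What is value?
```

Step-by-step execution trace:
1. Inner try raises TypeError; inner `except TypeError` catches it.
2. `raise IndexError(...) from None` raises IndexError (from None suppresses __context__, but the active exception is still IndexError).
3. Outer `except IndexError` matches → value = 30.
4. `except Exception` is not reached.
Result: 30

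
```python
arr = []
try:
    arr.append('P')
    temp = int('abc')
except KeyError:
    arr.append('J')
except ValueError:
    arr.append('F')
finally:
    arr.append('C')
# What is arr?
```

Step-by-step execution trace:
1. try: `arr.append('P')` → arr = ['P'].
2. `temp = int('abc')` raises ValueError.
3. `except KeyError` does not match ValueError; skipped.
4. `except ValueError` matches → `arr.append('F')` → arr = ['P', 'F'].
5. finally always runs: `arr.append('C')` → arr = ['P', 'F', 'C'].
Result: ['P', 'F', 'C']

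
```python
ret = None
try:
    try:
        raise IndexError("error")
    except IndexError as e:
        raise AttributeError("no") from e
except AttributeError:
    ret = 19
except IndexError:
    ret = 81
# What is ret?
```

Step-by-step execution trace:
1. Inner try raises IndexError; inner `except IndexError as e` catches it.
2. `raise AttributeError(...) from e` raises AttributeError (IndexError is attached as __cause__, but only AttributeError is active).
3. Outer `except AttributeError` matches → ret = 19.
4. `except IndexError` is not reached.
Result: 19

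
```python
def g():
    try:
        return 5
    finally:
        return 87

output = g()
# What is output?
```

Step-by-step execution trace:
1. `g()` enters try: `return 5` sets pending return value 5.
2. Before returning, `finally: return 87` runs and overrides the pending return.
3. g() returns 87 → output = 87.
Result: 87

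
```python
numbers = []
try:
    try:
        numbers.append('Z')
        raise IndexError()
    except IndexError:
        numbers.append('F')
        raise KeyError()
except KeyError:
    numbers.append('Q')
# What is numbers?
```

Step-by-step execution trace:
1. Inner try: `numbers.append('Z')` → numbers = ['Z'].
2. `raise IndexError()` raises IndexError.
3. Inner `except IndexError` matches → `numbers.append('F')` → numbers = ['Z', 'F'].
4. `raise KeyError()` raises KeyError; propagates to outer try.
5. Outer `except KeyError` matches → `numbers.append('Q')` → numbers = ['Z', 'F', 'Q'].
Result: ['Z', 'F', 'Q']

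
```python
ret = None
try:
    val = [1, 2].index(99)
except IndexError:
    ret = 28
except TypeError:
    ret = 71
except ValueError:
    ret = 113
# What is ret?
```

Step-by-step execution trace:
1. `val = [1, 2].index(99)` raises ValueError.
2. `except IndexError` does not match ValueError; skipped.
3. `except TypeError` does not match ValueError; skipped.
4. `except ValueError` matches → ret = 113.
Result: 113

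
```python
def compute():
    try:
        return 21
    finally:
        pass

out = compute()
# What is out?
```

Step-by-step execution trace:
1. `compute()` enters try: `return 21` sets pending return value 21.
2. Before returning, `finally: pass` runs (no effect).
3. compute() returns 21 → out = 21.
Result: 21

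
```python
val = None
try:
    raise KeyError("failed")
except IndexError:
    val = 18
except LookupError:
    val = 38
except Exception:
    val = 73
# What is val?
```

Step-by-step execution trace:
1. `raise KeyError(...)` raises KeyError.
2. `except IndexError` does not match (KeyError is not a subclass of IndexError); skipped.
3. `except LookupError` matches (KeyError is a subclass of LookupError) → val = 38.
4. `except Exception` is not reached.
Result: 38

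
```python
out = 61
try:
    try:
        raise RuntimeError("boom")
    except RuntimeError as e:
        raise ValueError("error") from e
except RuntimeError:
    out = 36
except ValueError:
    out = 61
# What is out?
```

Step-by-step execution trace:
1. Inner try raises RuntimeError; inner `except RuntimeError as e` catches it.
2. `raise ValueError(...) from e` raises ValueError (RuntimeError is attached as __cause__, but only ValueError is active).
3. Outer `except RuntimeError` does not match ValueError; skipped.
4. Outer `except ValueError` matches → out = 61.
Result: 61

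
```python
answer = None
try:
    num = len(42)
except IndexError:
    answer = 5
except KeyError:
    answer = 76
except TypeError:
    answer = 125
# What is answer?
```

Step-by-step execution trace:
1. `num = len(42)` raises TypeError.
2. `except IndexError` does not match TypeError; skipped.
3. `except KeyError` does not match TypeError; skipped.
4. `except TypeError` matches → answer = 125.
Result: 125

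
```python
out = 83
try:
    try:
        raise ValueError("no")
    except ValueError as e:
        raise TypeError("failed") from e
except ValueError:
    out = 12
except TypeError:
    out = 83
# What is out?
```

Step-by-step execution trace:
1. Inner try raises ValueError; inner `except ValueError as e` catches it.
2. `raise TypeError(...) from e` raises TypeError (ValueError is attached as __cause__, but only TypeError is active).
3. Outer `except ValueError` does not match TypeError; skipped.
4. Outer `except TypeError` matches → out = 83.
Result: 83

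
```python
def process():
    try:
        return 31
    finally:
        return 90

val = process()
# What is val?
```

Step-by-step execution trace:
1. `process()` enters try: `return 31` sets pending return value 31.
2. Before returning, `finally: return 90` runs and overrides the pending return.
3. process() returns 90 → val = 90.
Result: 90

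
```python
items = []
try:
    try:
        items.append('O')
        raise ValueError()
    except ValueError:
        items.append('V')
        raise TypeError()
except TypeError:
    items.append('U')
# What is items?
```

Step-by-step execution trace:
1. Inner try: `items.append('O')` → items = ['O'].
2. `raise ValueError()` raises ValueError.
3. Inner `except ValueError` matches → `items.append('V')` → items = ['O', 'V'].
4. `raise TypeError()` raises TypeError; propagates to outer try.
5. Outer `except TypeError` matches → `items.append('U')` → items = ['O', 'V', 'U'].
Result: ['O', 'V', 'U']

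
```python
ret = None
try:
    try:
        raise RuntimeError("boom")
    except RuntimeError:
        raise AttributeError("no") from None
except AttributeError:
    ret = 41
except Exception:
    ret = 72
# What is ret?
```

Step-by-step execution trace:
1. Inner try raises RuntimeError; inner `except RuntimeError` catches it.
2. `raise AttributeError(...) from None` raises AttributeError (from None suppresses __context__, but the active exception is still AttributeError).
3. Outer `except AttributeError` matches → ret = 41.
4. `except Exception` is not reached.
Result: 41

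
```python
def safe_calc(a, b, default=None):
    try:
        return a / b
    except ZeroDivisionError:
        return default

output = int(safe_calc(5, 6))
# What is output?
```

Step-by-step execution trace:
1. `safe_calc(5, 6)` enters try: `return 5 / 6` → returns 0.8333333333333334. No exception raised.
2. `except ZeroDivisionError` is skipped.
3. `int(0.8333333333333334)` → 0 → output = 0.
Result: 0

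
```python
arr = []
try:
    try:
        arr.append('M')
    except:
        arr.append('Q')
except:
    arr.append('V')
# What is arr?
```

Step-by-step execution trace:
1. Inner try: `arr.append('M')` → arr = ['M']. No exception raised.
2. Inner `except` is skipped.
3. Inner try completes normally; outer `except` is skipped.
Result: ['M']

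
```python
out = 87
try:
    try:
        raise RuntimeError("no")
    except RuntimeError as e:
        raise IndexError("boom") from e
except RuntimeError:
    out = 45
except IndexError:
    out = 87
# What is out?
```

Step-by-step execution trace:
1. Inner try raises RuntimeError; inner `except RuntimeError as e` catches it.
2. `raise IndexError(...) from e` raises IndexError (RuntimeError is attached as __cause__, but only IndexError is active).
3. Outer `except RuntimeError` does not match IndexError; skipped.
4. Outer `except IndexError` matches → out = 87.
Result: 87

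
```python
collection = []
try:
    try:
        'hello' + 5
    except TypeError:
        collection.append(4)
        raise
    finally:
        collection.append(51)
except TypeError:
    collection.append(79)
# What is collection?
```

Step-by-step execution trace:
1. Inner try: `'hello' + 5` raises TypeError.
2. Inner `except TypeError` matches → `collection.append(4)` → collection = [4].
3. bare `raise` re-raises TypeError.
4. Inner `finally` runs during unwinding: `collection.append(51)` → collection = [4, 51].
5. Outer `except TypeError` matches → `collection.append(79)` → collection = [4, 51, 79].
Result: [4, 51, 79]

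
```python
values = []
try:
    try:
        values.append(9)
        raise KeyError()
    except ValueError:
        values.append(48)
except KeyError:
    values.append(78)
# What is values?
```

Step-by-step execution trace:
1. Inner try: `values.append(9)` → values = [9].
2. `raise KeyError()` raises KeyError.
3. Inner `except ValueError` does not match KeyError; exception propagates to outer try.
4. Outer `except KeyError` matches → `values.append(78)` → values = [9, 78].
Result: [9, 78]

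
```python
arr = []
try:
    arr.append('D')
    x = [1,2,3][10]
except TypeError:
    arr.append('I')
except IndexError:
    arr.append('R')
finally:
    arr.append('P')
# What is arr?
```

Step-by-step execution trace:
1. try: `arr.append('D')` → arr = ['D'].
2. `x = [1,2,3][10]` raises IndexError.
3. `except TypeError` does not match IndexError; skipped.
4. `except IndexError` matches → `arr.append('R')` → arr = ['D', 'R'].
5. finally always runs: `arr.append('P')` → arr = ['D', 'R', 'P'].
Result: ['D', 'R', 'P']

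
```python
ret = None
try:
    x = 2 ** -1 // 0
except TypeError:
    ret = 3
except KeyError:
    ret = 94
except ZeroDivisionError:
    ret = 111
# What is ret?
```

Step-by-step execution trace:
1. `x = 2 ** -1 // 0` raises ZeroDivisionError.
2. `except TypeError` does not match ZeroDivisionError; skipped.
3. `except KeyError` does not match ZeroDivisionError; skipped.
4. `except ZeroDivisionError` matches → ret = 111.
Result: 111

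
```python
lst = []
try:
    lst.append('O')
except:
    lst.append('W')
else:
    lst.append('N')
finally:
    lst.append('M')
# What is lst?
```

Step-by-step execution trace:
1. try: `lst.append('O')` → lst = ['O']. No exception raised.
2. `except` is skipped.
3. `else` runs: `lst.append('N')` → lst = ['O', 'N'].
4. `finally` always runs: `lst.append('M')` → lst = ['O', 'N', 'M'].
Result: ['O', 'N', 'M']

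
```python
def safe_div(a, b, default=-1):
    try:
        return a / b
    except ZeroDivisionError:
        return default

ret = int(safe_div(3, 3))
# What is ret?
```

Step-by-step execution trace:
1. `safe_div(3, 3)` enters try: `return 3 / 3` → returns 1.0. No exception raised.
2. `except ZeroDivisionError` is skipped.
3. `int(1.0)` → 1 → ret = 1.
Result: 1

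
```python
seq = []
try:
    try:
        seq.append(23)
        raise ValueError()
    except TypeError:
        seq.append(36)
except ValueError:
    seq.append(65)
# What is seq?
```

Step-by-step execution trace:
1. Inner try: `seq.append(23)` → seq = [23].
2. `raise ValueError()` raises ValueError.
3. Inner `except TypeError` does not match ValueError; exception propagates to outer try.
4. Outer `except ValueError` matches → `seq.append(65)` → seq = [23, 65].
Result: [23, 65]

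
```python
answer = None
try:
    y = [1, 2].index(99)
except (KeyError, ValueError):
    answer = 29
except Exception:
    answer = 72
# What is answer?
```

Step-by-step execution trace:
1. `y = [1, 2].index(99)` raises ValueError.
2. `except (KeyError, ValueError)` matches (ValueError is in the tuple) → answer = 29.
3. `except Exception` is not reached.
Result: 29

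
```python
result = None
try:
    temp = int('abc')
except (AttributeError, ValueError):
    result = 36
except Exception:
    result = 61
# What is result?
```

Step-by-step execution trace:
1. `temp = int('abc')` raises ValueError.
2. `except (AttributeError, ValueError)` matches (ValueError is in the tuple) → result = 36.
3. `except Exception` is not reached.
Result: 36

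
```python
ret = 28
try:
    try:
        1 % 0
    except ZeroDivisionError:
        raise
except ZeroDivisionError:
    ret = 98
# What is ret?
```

Step-by-step execution trace:
1. Inner try: `1 % 0` raises ZeroDivisionError.
2. Inner `except ZeroDivisionError` matches; bare `raise` re-raises the same ZeroDivisionError.
3. Outer `except ZeroDivisionError` matches → ret = 98.
Result: 98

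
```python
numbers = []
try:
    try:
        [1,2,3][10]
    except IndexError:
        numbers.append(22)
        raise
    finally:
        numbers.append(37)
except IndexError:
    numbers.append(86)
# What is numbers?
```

Step-by-step execution trace:
1. Inner try: `[1,2,3][10]` raises IndexError.
2. Inner `except IndexError` matches → `numbers.append(22)` → numbers = [22].
3. bare `raise` re-raises IndexError.
4. Inner `finally` runs during unwinding: `numbers.append(37)` → numbers = [22, 37].
5. Outer `except IndexError` matches → `numbers.append(86)` → numbers = [22, 37, 86].
Result: [22, 37, 86]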